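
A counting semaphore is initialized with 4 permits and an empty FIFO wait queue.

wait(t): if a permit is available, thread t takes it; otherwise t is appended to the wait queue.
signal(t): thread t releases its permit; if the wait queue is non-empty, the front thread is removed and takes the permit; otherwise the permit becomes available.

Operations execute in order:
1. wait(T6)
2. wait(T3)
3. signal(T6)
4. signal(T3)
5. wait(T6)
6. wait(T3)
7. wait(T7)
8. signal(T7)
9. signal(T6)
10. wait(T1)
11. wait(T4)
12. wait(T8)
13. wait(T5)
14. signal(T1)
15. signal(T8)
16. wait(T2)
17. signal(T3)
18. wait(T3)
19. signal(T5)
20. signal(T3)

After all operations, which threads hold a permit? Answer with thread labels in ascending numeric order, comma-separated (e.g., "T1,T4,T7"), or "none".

Answer: T2,T4

Derivation:
Step 1: wait(T6) -> count=3 queue=[] holders={T6}
Step 2: wait(T3) -> count=2 queue=[] holders={T3,T6}
Step 3: signal(T6) -> count=3 queue=[] holders={T3}
Step 4: signal(T3) -> count=4 queue=[] holders={none}
Step 5: wait(T6) -> count=3 queue=[] holders={T6}
Step 6: wait(T3) -> count=2 queue=[] holders={T3,T6}
Step 7: wait(T7) -> count=1 queue=[] holders={T3,T6,T7}
Step 8: signal(T7) -> count=2 queue=[] holders={T3,T6}
Step 9: signal(T6) -> count=3 queue=[] holders={T3}
Step 10: wait(T1) -> count=2 queue=[] holders={T1,T3}
Step 11: wait(T4) -> count=1 queue=[] holders={T1,T3,T4}
Step 12: wait(T8) -> count=0 queue=[] holders={T1,T3,T4,T8}
Step 13: wait(T5) -> count=0 queue=[T5] holders={T1,T3,T4,T8}
Step 14: signal(T1) -> count=0 queue=[] holders={T3,T4,T5,T8}
Step 15: signal(T8) -> count=1 queue=[] holders={T3,T4,T5}
Step 16: wait(T2) -> count=0 queue=[] holders={T2,T3,T4,T5}
Step 17: signal(T3) -> count=1 queue=[] holders={T2,T4,T5}
Step 18: wait(T3) -> count=0 queue=[] holders={T2,T3,T4,T5}
Step 19: signal(T5) -> count=1 queue=[] holders={T2,T3,T4}
Step 20: signal(T3) -> count=2 queue=[] holders={T2,T4}
Final holders: T2,T4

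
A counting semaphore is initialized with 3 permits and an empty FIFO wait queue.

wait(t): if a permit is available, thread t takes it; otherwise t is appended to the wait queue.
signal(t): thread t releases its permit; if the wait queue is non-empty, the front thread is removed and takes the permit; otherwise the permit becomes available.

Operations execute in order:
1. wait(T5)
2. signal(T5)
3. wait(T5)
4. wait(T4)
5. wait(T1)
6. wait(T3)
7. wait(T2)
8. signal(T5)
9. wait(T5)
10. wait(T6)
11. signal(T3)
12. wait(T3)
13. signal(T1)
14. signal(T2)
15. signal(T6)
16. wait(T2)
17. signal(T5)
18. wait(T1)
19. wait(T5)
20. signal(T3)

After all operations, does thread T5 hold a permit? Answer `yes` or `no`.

Step 1: wait(T5) -> count=2 queue=[] holders={T5}
Step 2: signal(T5) -> count=3 queue=[] holders={none}
Step 3: wait(T5) -> count=2 queue=[] holders={T5}
Step 4: wait(T4) -> count=1 queue=[] holders={T4,T5}
Step 5: wait(T1) -> count=0 queue=[] holders={T1,T4,T5}
Step 6: wait(T3) -> count=0 queue=[T3] holders={T1,T4,T5}
Step 7: wait(T2) -> count=0 queue=[T3,T2] holders={T1,T4,T5}
Step 8: signal(T5) -> count=0 queue=[T2] holders={T1,T3,T4}
Step 9: wait(T5) -> count=0 queue=[T2,T5] holders={T1,T3,T4}
Step 10: wait(T6) -> count=0 queue=[T2,T5,T6] holders={T1,T3,T4}
Step 11: signal(T3) -> count=0 queue=[T5,T6] holders={T1,T2,T4}
Step 12: wait(T3) -> count=0 queue=[T5,T6,T3] holders={T1,T2,T4}
Step 13: signal(T1) -> count=0 queue=[T6,T3] holders={T2,T4,T5}
Step 14: signal(T2) -> count=0 queue=[T3] holders={T4,T5,T6}
Step 15: signal(T6) -> count=0 queue=[] holders={T3,T4,T5}
Step 16: wait(T2) -> count=0 queue=[T2] holders={T3,T4,T5}
Step 17: signal(T5) -> count=0 queue=[] holders={T2,T3,T4}
Step 18: wait(T1) -> count=0 queue=[T1] holders={T2,T3,T4}
Step 19: wait(T5) -> count=0 queue=[T1,T5] holders={T2,T3,T4}
Step 20: signal(T3) -> count=0 queue=[T5] holders={T1,T2,T4}
Final holders: {T1,T2,T4} -> T5 not in holders

Answer: no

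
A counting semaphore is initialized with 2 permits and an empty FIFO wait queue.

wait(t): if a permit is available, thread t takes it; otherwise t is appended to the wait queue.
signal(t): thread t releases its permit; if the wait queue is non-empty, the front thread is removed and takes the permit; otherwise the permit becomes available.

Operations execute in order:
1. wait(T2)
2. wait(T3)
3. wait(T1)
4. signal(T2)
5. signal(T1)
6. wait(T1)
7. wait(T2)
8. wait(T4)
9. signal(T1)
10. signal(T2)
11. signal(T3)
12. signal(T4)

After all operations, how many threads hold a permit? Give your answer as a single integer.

Step 1: wait(T2) -> count=1 queue=[] holders={T2}
Step 2: wait(T3) -> count=0 queue=[] holders={T2,T3}
Step 3: wait(T1) -> count=0 queue=[T1] holders={T2,T3}
Step 4: signal(T2) -> count=0 queue=[] holders={T1,T3}
Step 5: signal(T1) -> count=1 queue=[] holders={T3}
Step 6: wait(T1) -> count=0 queue=[] holders={T1,T3}
Step 7: wait(T2) -> count=0 queue=[T2] holders={T1,T3}
Step 8: wait(T4) -> count=0 queue=[T2,T4] holders={T1,T3}
Step 9: signal(T1) -> count=0 queue=[T4] holders={T2,T3}
Step 10: signal(T2) -> count=0 queue=[] holders={T3,T4}
Step 11: signal(T3) -> count=1 queue=[] holders={T4}
Step 12: signal(T4) -> count=2 queue=[] holders={none}
Final holders: {none} -> 0 thread(s)

Answer: 0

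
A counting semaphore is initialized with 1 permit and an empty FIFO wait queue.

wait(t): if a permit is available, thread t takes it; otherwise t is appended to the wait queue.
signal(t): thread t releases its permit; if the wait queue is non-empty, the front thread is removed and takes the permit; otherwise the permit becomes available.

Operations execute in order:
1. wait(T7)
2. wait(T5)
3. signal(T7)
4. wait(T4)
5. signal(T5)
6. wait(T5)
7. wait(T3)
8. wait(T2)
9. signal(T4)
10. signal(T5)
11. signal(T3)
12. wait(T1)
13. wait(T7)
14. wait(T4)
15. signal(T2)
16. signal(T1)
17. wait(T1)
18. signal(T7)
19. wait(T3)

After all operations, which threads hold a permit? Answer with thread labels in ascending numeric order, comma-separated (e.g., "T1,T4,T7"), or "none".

Step 1: wait(T7) -> count=0 queue=[] holders={T7}
Step 2: wait(T5) -> count=0 queue=[T5] holders={T7}
Step 3: signal(T7) -> count=0 queue=[] holders={T5}
Step 4: wait(T4) -> count=0 queue=[T4] holders={T5}
Step 5: signal(T5) -> count=0 queue=[] holders={T4}
Step 6: wait(T5) -> count=0 queue=[T5] holders={T4}
Step 7: wait(T3) -> count=0 queue=[T5,T3] holders={T4}
Step 8: wait(T2) -> count=0 queue=[T5,T3,T2] holders={T4}
Step 9: signal(T4) -> count=0 queue=[T3,T2] holders={T5}
Step 10: signal(T5) -> count=0 queue=[T2] holders={T3}
Step 11: signal(T3) -> count=0 queue=[] holders={T2}
Step 12: wait(T1) -> count=0 queue=[T1] holders={T2}
Step 13: wait(T7) -> count=0 queue=[T1,T7] holders={T2}
Step 14: wait(T4) -> count=0 queue=[T1,T7,T4] holders={T2}
Step 15: signal(T2) -> count=0 queue=[T7,T4] holders={T1}
Step 16: signal(T1) -> count=0 queue=[T4] holders={T7}
Step 17: wait(T1) -> count=0 queue=[T4,T1] holders={T7}
Step 18: signal(T7) -> count=0 queue=[T1] holders={T4}
Step 19: wait(T3) -> count=0 queue=[T1,T3] holders={T4}
Final holders: T4

Answer: T4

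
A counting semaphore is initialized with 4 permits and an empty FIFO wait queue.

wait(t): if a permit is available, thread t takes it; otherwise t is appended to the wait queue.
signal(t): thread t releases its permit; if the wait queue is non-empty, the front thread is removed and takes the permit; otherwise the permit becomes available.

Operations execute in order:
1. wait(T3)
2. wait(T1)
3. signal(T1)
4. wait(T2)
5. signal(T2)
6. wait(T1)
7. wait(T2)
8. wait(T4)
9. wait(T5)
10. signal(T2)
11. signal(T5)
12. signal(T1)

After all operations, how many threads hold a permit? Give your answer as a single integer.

Answer: 2

Derivation:
Step 1: wait(T3) -> count=3 queue=[] holders={T3}
Step 2: wait(T1) -> count=2 queue=[] holders={T1,T3}
Step 3: signal(T1) -> count=3 queue=[] holders={T3}
Step 4: wait(T2) -> count=2 queue=[] holders={T2,T3}
Step 5: signal(T2) -> count=3 queue=[] holders={T3}
Step 6: wait(T1) -> count=2 queue=[] holders={T1,T3}
Step 7: wait(T2) -> count=1 queue=[] holders={T1,T2,T3}
Step 8: wait(T4) -> count=0 queue=[] holders={T1,T2,T3,T4}
Step 9: wait(T5) -> count=0 queue=[T5] holders={T1,T2,T3,T4}
Step 10: signal(T2) -> count=0 queue=[] holders={T1,T3,T4,T5}
Step 11: signal(T5) -> count=1 queue=[] holders={T1,T3,T4}
Step 12: signal(T1) -> count=2 queue=[] holders={T3,T4}
Final holders: {T3,T4} -> 2 thread(s)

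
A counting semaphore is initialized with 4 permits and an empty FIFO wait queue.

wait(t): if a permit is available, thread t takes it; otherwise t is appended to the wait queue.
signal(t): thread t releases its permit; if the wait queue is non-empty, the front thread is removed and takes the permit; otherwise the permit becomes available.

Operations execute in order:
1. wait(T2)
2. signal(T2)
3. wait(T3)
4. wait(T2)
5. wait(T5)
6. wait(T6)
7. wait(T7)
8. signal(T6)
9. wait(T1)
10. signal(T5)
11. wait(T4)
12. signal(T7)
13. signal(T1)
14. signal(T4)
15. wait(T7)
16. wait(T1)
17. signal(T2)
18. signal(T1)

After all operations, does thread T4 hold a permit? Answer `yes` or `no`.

Step 1: wait(T2) -> count=3 queue=[] holders={T2}
Step 2: signal(T2) -> count=4 queue=[] holders={none}
Step 3: wait(T3) -> count=3 queue=[] holders={T3}
Step 4: wait(T2) -> count=2 queue=[] holders={T2,T3}
Step 5: wait(T5) -> count=1 queue=[] holders={T2,T3,T5}
Step 6: wait(T6) -> count=0 queue=[] holders={T2,T3,T5,T6}
Step 7: wait(T7) -> count=0 queue=[T7] holders={T2,T3,T5,T6}
Step 8: signal(T6) -> count=0 queue=[] holders={T2,T3,T5,T7}
Step 9: wait(T1) -> count=0 queue=[T1] holders={T2,T3,T5,T7}
Step 10: signal(T5) -> count=0 queue=[] holders={T1,T2,T3,T7}
Step 11: wait(T4) -> count=0 queue=[T4] holders={T1,T2,T3,T7}
Step 12: signal(T7) -> count=0 queue=[] holders={T1,T2,T3,T4}
Step 13: signal(T1) -> count=1 queue=[] holders={T2,T3,T4}
Step 14: signal(T4) -> count=2 queue=[] holders={T2,T3}
Step 15: wait(T7) -> count=1 queue=[] holders={T2,T3,T7}
Step 16: wait(T1) -> count=0 queue=[] holders={T1,T2,T3,T7}
Step 17: signal(T2) -> count=1 queue=[] holders={T1,T3,T7}
Step 18: signal(T1) -> count=2 queue=[] holders={T3,T7}
Final holders: {T3,T7} -> T4 not in holders

Answer: no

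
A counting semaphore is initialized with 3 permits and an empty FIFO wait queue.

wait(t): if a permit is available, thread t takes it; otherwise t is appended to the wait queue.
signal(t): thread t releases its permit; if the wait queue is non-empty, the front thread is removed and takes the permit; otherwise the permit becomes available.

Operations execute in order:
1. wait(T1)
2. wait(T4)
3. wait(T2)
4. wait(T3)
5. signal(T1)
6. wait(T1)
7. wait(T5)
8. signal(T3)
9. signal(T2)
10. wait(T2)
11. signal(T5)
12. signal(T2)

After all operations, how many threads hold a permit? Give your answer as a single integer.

Answer: 2

Derivation:
Step 1: wait(T1) -> count=2 queue=[] holders={T1}
Step 2: wait(T4) -> count=1 queue=[] holders={T1,T4}
Step 3: wait(T2) -> count=0 queue=[] holders={T1,T2,T4}
Step 4: wait(T3) -> count=0 queue=[T3] holders={T1,T2,T4}
Step 5: signal(T1) -> count=0 queue=[] holders={T2,T3,T4}
Step 6: wait(T1) -> count=0 queue=[T1] holders={T2,T3,T4}
Step 7: wait(T5) -> count=0 queue=[T1,T5] holders={T2,T3,T4}
Step 8: signal(T3) -> count=0 queue=[T5] holders={T1,T2,T4}
Step 9: signal(T2) -> count=0 queue=[] holders={T1,T4,T5}
Step 10: wait(T2) -> count=0 queue=[T2] holders={T1,T4,T5}
Step 11: signal(T5) -> count=0 queue=[] holders={T1,T2,T4}
Step 12: signal(T2) -> count=1 queue=[] holders={T1,T4}
Final holders: {T1,T4} -> 2 thread(s)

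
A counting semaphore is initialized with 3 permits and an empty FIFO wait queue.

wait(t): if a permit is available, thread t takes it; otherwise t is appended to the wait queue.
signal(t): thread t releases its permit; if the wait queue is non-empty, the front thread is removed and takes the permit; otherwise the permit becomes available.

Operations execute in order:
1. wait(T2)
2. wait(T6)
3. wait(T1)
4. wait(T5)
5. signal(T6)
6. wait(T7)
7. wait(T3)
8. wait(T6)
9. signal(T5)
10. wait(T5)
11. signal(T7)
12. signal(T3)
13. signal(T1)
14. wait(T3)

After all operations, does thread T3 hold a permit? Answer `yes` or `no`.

Answer: no

Derivation:
Step 1: wait(T2) -> count=2 queue=[] holders={T2}
Step 2: wait(T6) -> count=1 queue=[] holders={T2,T6}
Step 3: wait(T1) -> count=0 queue=[] holders={T1,T2,T6}
Step 4: wait(T5) -> count=0 queue=[T5] holders={T1,T2,T6}
Step 5: signal(T6) -> count=0 queue=[] holders={T1,T2,T5}
Step 6: wait(T7) -> count=0 queue=[T7] holders={T1,T2,T5}
Step 7: wait(T3) -> count=0 queue=[T7,T3] holders={T1,T2,T5}
Step 8: wait(T6) -> count=0 queue=[T7,T3,T6] holders={T1,T2,T5}
Step 9: signal(T5) -> count=0 queue=[T3,T6] holders={T1,T2,T7}
Step 10: wait(T5) -> count=0 queue=[T3,T6,T5] holders={T1,T2,T7}
Step 11: signal(T7) -> count=0 queue=[T6,T5] holders={T1,T2,T3}
Step 12: signal(T3) -> count=0 queue=[T5] holders={T1,T2,T6}
Step 13: signal(T1) -> count=0 queue=[] holders={T2,T5,T6}
Step 14: wait(T3) -> count=0 queue=[T3] holders={T2,T5,T6}
Final holders: {T2,T5,T6} -> T3 not in holders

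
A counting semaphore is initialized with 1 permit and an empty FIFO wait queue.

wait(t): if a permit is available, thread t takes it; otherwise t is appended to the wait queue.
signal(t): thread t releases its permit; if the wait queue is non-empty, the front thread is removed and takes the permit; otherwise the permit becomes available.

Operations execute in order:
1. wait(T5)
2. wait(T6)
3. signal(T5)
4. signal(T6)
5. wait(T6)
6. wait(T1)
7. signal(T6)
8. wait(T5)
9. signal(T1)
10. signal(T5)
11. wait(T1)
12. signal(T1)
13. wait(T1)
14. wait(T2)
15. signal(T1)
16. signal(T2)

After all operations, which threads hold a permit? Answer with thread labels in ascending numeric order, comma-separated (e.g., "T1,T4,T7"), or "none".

Step 1: wait(T5) -> count=0 queue=[] holders={T5}
Step 2: wait(T6) -> count=0 queue=[T6] holders={T5}
Step 3: signal(T5) -> count=0 queue=[] holders={T6}
Step 4: signal(T6) -> count=1 queue=[] holders={none}
Step 5: wait(T6) -> count=0 queue=[] holders={T6}
Step 6: wait(T1) -> count=0 queue=[T1] holders={T6}
Step 7: signal(T6) -> count=0 queue=[] holders={T1}
Step 8: wait(T5) -> count=0 queue=[T5] holders={T1}
Step 9: signal(T1) -> count=0 queue=[] holders={T5}
Step 10: signal(T5) -> count=1 queue=[] holders={none}
Step 11: wait(T1) -> count=0 queue=[] holders={T1}
Step 12: signal(T1) -> count=1 queue=[] holders={none}
Step 13: wait(T1) -> count=0 queue=[] holders={T1}
Step 14: wait(T2) -> count=0 queue=[T2] holders={T1}
Step 15: signal(T1) -> count=0 queue=[] holders={T2}
Step 16: signal(T2) -> count=1 queue=[] holders={none}
Final holders: none

Answer: none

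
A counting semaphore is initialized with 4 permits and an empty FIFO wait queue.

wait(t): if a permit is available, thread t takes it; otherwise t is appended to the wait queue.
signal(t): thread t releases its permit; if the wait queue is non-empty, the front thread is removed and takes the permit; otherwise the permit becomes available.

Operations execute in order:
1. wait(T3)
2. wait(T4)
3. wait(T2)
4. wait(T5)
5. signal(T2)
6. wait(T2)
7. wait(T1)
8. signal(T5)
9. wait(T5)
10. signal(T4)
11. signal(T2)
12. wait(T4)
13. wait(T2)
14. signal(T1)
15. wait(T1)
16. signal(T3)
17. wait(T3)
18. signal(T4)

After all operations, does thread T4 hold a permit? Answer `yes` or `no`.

Answer: no

Derivation:
Step 1: wait(T3) -> count=3 queue=[] holders={T3}
Step 2: wait(T4) -> count=2 queue=[] holders={T3,T4}
Step 3: wait(T2) -> count=1 queue=[] holders={T2,T3,T4}
Step 4: wait(T5) -> count=0 queue=[] holders={T2,T3,T4,T5}
Step 5: signal(T2) -> count=1 queue=[] holders={T3,T4,T5}
Step 6: wait(T2) -> count=0 queue=[] holders={T2,T3,T4,T5}
Step 7: wait(T1) -> count=0 queue=[T1] holders={T2,T3,T4,T5}
Step 8: signal(T5) -> count=0 queue=[] holders={T1,T2,T3,T4}
Step 9: wait(T5) -> count=0 queue=[T5] holders={T1,T2,T3,T4}
Step 10: signal(T4) -> count=0 queue=[] holders={T1,T2,T3,T5}
Step 11: signal(T2) -> count=1 queue=[] holders={T1,T3,T5}
Step 12: wait(T4) -> count=0 queue=[] holders={T1,T3,T4,T5}
Step 13: wait(T2) -> count=0 queue=[T2] holders={T1,T3,T4,T5}
Step 14: signal(T1) -> count=0 queue=[] holders={T2,T3,T4,T5}
Step 15: wait(T1) -> count=0 queue=[T1] holders={T2,T3,T4,T5}
Step 16: signal(T3) -> count=0 queue=[] holders={T1,T2,T4,T5}
Step 17: wait(T3) -> count=0 queue=[T3] holders={T1,T2,T4,T5}
Step 18: signal(T4) -> count=0 queue=[] holders={T1,T2,T3,T5}
Final holders: {T1,T2,T3,T5} -> T4 not in holders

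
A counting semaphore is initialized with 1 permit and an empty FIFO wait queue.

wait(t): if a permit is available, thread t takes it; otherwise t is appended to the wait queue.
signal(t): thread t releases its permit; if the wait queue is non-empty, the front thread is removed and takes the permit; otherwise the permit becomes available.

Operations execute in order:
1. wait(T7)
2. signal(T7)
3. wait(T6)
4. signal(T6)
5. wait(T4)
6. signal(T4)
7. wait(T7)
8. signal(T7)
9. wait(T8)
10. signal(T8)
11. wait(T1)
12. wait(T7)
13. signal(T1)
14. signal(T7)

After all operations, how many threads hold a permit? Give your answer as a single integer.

Step 1: wait(T7) -> count=0 queue=[] holders={T7}
Step 2: signal(T7) -> count=1 queue=[] holders={none}
Step 3: wait(T6) -> count=0 queue=[] holders={T6}
Step 4: signal(T6) -> count=1 queue=[] holders={none}
Step 5: wait(T4) -> count=0 queue=[] holders={T4}
Step 6: signal(T4) -> count=1 queue=[] holders={none}
Step 7: wait(T7) -> count=0 queue=[] holders={T7}
Step 8: signal(T7) -> count=1 queue=[] holders={none}
Step 9: wait(T8) -> count=0 queue=[] holders={T8}
Step 10: signal(T8) -> count=1 queue=[] holders={none}
Step 11: wait(T1) -> count=0 queue=[] holders={T1}
Step 12: wait(T7) -> count=0 queue=[T7] holders={T1}
Step 13: signal(T1) -> count=0 queue=[] holders={T7}
Step 14: signal(T7) -> count=1 queue=[] holders={none}
Final holders: {none} -> 0 thread(s)

Answer: 0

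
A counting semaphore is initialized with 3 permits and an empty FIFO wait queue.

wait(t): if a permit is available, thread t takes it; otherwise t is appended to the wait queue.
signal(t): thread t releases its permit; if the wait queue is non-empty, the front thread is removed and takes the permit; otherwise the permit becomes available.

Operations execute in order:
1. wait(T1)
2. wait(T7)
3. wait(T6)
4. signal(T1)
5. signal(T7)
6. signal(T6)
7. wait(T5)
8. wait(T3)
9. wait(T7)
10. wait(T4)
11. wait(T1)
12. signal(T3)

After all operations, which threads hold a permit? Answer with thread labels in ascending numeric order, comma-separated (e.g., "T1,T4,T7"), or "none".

Answer: T4,T5,T7

Derivation:
Step 1: wait(T1) -> count=2 queue=[] holders={T1}
Step 2: wait(T7) -> count=1 queue=[] holders={T1,T7}
Step 3: wait(T6) -> count=0 queue=[] holders={T1,T6,T7}
Step 4: signal(T1) -> count=1 queue=[] holders={T6,T7}
Step 5: signal(T7) -> count=2 queue=[] holders={T6}
Step 6: signal(T6) -> count=3 queue=[] holders={none}
Step 7: wait(T5) -> count=2 queue=[] holders={T5}
Step 8: wait(T3) -> count=1 queue=[] holders={T3,T5}
Step 9: wait(T7) -> count=0 queue=[] holders={T3,T5,T7}
Step 10: wait(T4) -> count=0 queue=[T4] holders={T3,T5,T7}
Step 11: wait(T1) -> count=0 queue=[T4,T1] holders={T3,T5,T7}
Step 12: signal(T3) -> count=0 queue=[T1] holders={T4,T5,T7}
Final holders: T4,T5,T7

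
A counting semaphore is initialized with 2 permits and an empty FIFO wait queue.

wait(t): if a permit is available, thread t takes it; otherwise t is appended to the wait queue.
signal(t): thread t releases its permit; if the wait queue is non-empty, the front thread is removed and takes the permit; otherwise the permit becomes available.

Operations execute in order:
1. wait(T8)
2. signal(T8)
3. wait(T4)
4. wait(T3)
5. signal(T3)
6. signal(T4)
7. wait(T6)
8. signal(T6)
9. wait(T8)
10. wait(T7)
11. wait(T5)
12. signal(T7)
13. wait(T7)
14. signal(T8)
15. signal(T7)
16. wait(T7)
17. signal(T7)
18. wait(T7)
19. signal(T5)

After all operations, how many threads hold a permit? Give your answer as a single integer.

Answer: 1

Derivation:
Step 1: wait(T8) -> count=1 queue=[] holders={T8}
Step 2: signal(T8) -> count=2 queue=[] holders={none}
Step 3: wait(T4) -> count=1 queue=[] holders={T4}
Step 4: wait(T3) -> count=0 queue=[] holders={T3,T4}
Step 5: signal(T3) -> count=1 queue=[] holders={T4}
Step 6: signal(T4) -> count=2 queue=[] holders={none}
Step 7: wait(T6) -> count=1 queue=[] holders={T6}
Step 8: signal(T6) -> count=2 queue=[] holders={none}
Step 9: wait(T8) -> count=1 queue=[] holders={T8}
Step 10: wait(T7) -> count=0 queue=[] holders={T7,T8}
Step 11: wait(T5) -> count=0 queue=[T5] holders={T7,T8}
Step 12: signal(T7) -> count=0 queue=[] holders={T5,T8}
Step 13: wait(T7) -> count=0 queue=[T7] holders={T5,T8}
Step 14: signal(T8) -> count=0 queue=[] holders={T5,T7}
Step 15: signal(T7) -> count=1 queue=[] holders={T5}
Step 16: wait(T7) -> count=0 queue=[] holders={T5,T7}
Step 17: signal(T7) -> count=1 queue=[] holders={T5}
Step 18: wait(T7) -> count=0 queue=[] holders={T5,T7}
Step 19: signal(T5) -> count=1 queue=[] holders={T7}
Final holders: {T7} -> 1 thread(s)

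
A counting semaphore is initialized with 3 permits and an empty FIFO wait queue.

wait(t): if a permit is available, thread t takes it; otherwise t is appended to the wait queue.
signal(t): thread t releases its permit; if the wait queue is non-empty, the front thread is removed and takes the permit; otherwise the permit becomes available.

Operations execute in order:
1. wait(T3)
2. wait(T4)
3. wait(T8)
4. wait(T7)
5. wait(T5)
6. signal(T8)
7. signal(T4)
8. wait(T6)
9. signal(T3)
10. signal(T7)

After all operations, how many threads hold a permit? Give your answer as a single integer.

Answer: 2

Derivation:
Step 1: wait(T3) -> count=2 queue=[] holders={T3}
Step 2: wait(T4) -> count=1 queue=[] holders={T3,T4}
Step 3: wait(T8) -> count=0 queue=[] holders={T3,T4,T8}
Step 4: wait(T7) -> count=0 queue=[T7] holders={T3,T4,T8}
Step 5: wait(T5) -> count=0 queue=[T7,T5] holders={T3,T4,T8}
Step 6: signal(T8) -> count=0 queue=[T5] holders={T3,T4,T7}
Step 7: signal(T4) -> count=0 queue=[] holders={T3,T5,T7}
Step 8: wait(T6) -> count=0 queue=[T6] holders={T3,T5,T7}
Step 9: signal(T3) -> count=0 queue=[] holders={T5,T6,T7}
Step 10: signal(T7) -> count=1 queue=[] holders={T5,T6}
Final holders: {T5,T6} -> 2 thread(s)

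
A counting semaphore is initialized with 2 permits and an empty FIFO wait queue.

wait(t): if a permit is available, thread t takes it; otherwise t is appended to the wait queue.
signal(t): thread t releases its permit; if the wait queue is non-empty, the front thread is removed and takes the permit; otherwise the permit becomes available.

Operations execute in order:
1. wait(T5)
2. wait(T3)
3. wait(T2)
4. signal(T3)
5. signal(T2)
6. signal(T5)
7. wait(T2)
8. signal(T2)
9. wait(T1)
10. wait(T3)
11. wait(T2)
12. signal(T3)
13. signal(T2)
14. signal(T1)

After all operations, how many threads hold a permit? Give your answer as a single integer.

Answer: 0

Derivation:
Step 1: wait(T5) -> count=1 queue=[] holders={T5}
Step 2: wait(T3) -> count=0 queue=[] holders={T3,T5}
Step 3: wait(T2) -> count=0 queue=[T2] holders={T3,T5}
Step 4: signal(T3) -> count=0 queue=[] holders={T2,T5}
Step 5: signal(T2) -> count=1 queue=[] holders={T5}
Step 6: signal(T5) -> count=2 queue=[] holders={none}
Step 7: wait(T2) -> count=1 queue=[] holders={T2}
Step 8: signal(T2) -> count=2 queue=[] holders={none}
Step 9: wait(T1) -> count=1 queue=[] holders={T1}
Step 10: wait(T3) -> count=0 queue=[] holders={T1,T3}
Step 11: wait(T2) -> count=0 queue=[T2] holders={T1,T3}
Step 12: signal(T3) -> count=0 queue=[] holders={T1,T2}
Step 13: signal(T2) -> count=1 queue=[] holders={T1}
Step 14: signal(T1) -> count=2 queue=[] holders={none}
Final holders: {none} -> 0 thread(s)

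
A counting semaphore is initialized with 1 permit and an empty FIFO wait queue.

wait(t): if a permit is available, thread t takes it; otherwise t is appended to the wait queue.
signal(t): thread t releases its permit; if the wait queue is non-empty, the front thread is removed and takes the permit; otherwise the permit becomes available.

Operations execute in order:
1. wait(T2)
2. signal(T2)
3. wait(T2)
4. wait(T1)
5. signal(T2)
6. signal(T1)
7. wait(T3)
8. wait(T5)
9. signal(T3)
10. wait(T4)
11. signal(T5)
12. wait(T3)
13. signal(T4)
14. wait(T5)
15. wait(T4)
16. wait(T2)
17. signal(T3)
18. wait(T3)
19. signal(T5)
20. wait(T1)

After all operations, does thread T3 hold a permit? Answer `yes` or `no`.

Answer: no

Derivation:
Step 1: wait(T2) -> count=0 queue=[] holders={T2}
Step 2: signal(T2) -> count=1 queue=[] holders={none}
Step 3: wait(T2) -> count=0 queue=[] holders={T2}
Step 4: wait(T1) -> count=0 queue=[T1] holders={T2}
Step 5: signal(T2) -> count=0 queue=[] holders={T1}
Step 6: signal(T1) -> count=1 queue=[] holders={none}
Step 7: wait(T3) -> count=0 queue=[] holders={T3}
Step 8: wait(T5) -> count=0 queue=[T5] holders={T3}
Step 9: signal(T3) -> count=0 queue=[] holders={T5}
Step 10: wait(T4) -> count=0 queue=[T4] holders={T5}
Step 11: signal(T5) -> count=0 queue=[] holders={T4}
Step 12: wait(T3) -> count=0 queue=[T3] holders={T4}
Step 13: signal(T4) -> count=0 queue=[] holders={T3}
Step 14: wait(T5) -> count=0 queue=[T5] holders={T3}
Step 15: wait(T4) -> count=0 queue=[T5,T4] holders={T3}
Step 16: wait(T2) -> count=0 queue=[T5,T4,T2] holders={T3}
Step 17: signal(T3) -> count=0 queue=[T4,T2] holders={T5}
Step 18: wait(T3) -> count=0 queue=[T4,T2,T3] holders={T5}
Step 19: signal(T5) -> count=0 queue=[T2,T3] holders={T4}
Step 20: wait(T1) -> count=0 queue=[T2,T3,T1] holders={T4}
Final holders: {T4} -> T3 not in holders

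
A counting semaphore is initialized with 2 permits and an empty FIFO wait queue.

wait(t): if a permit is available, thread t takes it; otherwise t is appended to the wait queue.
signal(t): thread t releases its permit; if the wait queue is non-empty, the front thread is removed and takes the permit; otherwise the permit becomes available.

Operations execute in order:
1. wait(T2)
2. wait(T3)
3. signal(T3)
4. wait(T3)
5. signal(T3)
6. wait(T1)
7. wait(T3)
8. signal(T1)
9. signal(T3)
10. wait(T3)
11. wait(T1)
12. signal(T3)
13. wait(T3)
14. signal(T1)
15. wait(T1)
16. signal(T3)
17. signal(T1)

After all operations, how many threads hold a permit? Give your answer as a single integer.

Step 1: wait(T2) -> count=1 queue=[] holders={T2}
Step 2: wait(T3) -> count=0 queue=[] holders={T2,T3}
Step 3: signal(T3) -> count=1 queue=[] holders={T2}
Step 4: wait(T3) -> count=0 queue=[] holders={T2,T3}
Step 5: signal(T3) -> count=1 queue=[] holders={T2}
Step 6: wait(T1) -> count=0 queue=[] holders={T1,T2}
Step 7: wait(T3) -> count=0 queue=[T3] holders={T1,T2}
Step 8: signal(T1) -> count=0 queue=[] holders={T2,T3}
Step 9: signal(T3) -> count=1 queue=[] holders={T2}
Step 10: wait(T3) -> count=0 queue=[] holders={T2,T3}
Step 11: wait(T1) -> count=0 queue=[T1] holders={T2,T3}
Step 12: signal(T3) -> count=0 queue=[] holders={T1,T2}
Step 13: wait(T3) -> count=0 queue=[T3] holders={T1,T2}
Step 14: signal(T1) -> count=0 queue=[] holders={T2,T3}
Step 15: wait(T1) -> count=0 queue=[T1] holders={T2,T3}
Step 16: signal(T3) -> count=0 queue=[] holders={T1,T2}
Step 17: signal(T1) -> count=1 queue=[] holders={T2}
Final holders: {T2} -> 1 thread(s)

Answer: 1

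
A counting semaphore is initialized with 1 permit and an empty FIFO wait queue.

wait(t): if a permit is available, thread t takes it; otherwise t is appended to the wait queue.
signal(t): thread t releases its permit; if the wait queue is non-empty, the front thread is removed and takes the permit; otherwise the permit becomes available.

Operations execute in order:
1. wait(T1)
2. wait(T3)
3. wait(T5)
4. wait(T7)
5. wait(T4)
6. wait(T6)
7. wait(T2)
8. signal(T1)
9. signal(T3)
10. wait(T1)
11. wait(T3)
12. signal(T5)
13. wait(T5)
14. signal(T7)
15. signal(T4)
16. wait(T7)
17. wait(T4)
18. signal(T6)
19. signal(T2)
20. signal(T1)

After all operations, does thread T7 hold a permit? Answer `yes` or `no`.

Answer: no

Derivation:
Step 1: wait(T1) -> count=0 queue=[] holders={T1}
Step 2: wait(T3) -> count=0 queue=[T3] holders={T1}
Step 3: wait(T5) -> count=0 queue=[T3,T5] holders={T1}
Step 4: wait(T7) -> count=0 queue=[T3,T5,T7] holders={T1}
Step 5: wait(T4) -> count=0 queue=[T3,T5,T7,T4] holders={T1}
Step 6: wait(T6) -> count=0 queue=[T3,T5,T7,T4,T6] holders={T1}
Step 7: wait(T2) -> count=0 queue=[T3,T5,T7,T4,T6,T2] holders={T1}
Step 8: signal(T1) -> count=0 queue=[T5,T7,T4,T6,T2] holders={T3}
Step 9: signal(T3) -> count=0 queue=[T7,T4,T6,T2] holders={T5}
Step 10: wait(T1) -> count=0 queue=[T7,T4,T6,T2,T1] holders={T5}
Step 11: wait(T3) -> count=0 queue=[T7,T4,T6,T2,T1,T3] holders={T5}
Step 12: signal(T5) -> count=0 queue=[T4,T6,T2,T1,T3] holders={T7}
Step 13: wait(T5) -> count=0 queue=[T4,T6,T2,T1,T3,T5] holders={T7}
Step 14: signal(T7) -> count=0 queue=[T6,T2,T1,T3,T5] holders={T4}
Step 15: signal(T4) -> count=0 queue=[T2,T1,T3,T5] holders={T6}
Step 16: wait(T7) -> count=0 queue=[T2,T1,T3,T5,T7] holders={T6}
Step 17: wait(T4) -> count=0 queue=[T2,T1,T3,T5,T7,T4] holders={T6}
Step 18: signal(T6) -> count=0 queue=[T1,T3,T5,T7,T4] holders={T2}
Step 19: signal(T2) -> count=0 queue=[T3,T5,T7,T4] holders={T1}
Step 20: signal(T1) -> count=0 queue=[T5,T7,T4] holders={T3}
Final holders: {T3} -> T7 not in holders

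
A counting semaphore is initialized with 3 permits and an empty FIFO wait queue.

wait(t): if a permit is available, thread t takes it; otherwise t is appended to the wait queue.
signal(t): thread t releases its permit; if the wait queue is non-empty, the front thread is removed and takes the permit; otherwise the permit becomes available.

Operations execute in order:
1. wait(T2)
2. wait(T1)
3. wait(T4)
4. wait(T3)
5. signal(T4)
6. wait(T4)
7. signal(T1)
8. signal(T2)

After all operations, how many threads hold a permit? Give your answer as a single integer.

Step 1: wait(T2) -> count=2 queue=[] holders={T2}
Step 2: wait(T1) -> count=1 queue=[] holders={T1,T2}
Step 3: wait(T4) -> count=0 queue=[] holders={T1,T2,T4}
Step 4: wait(T3) -> count=0 queue=[T3] holders={T1,T2,T4}
Step 5: signal(T4) -> count=0 queue=[] holders={T1,T2,T3}
Step 6: wait(T4) -> count=0 queue=[T4] holders={T1,T2,T3}
Step 7: signal(T1) -> count=0 queue=[] holders={T2,T3,T4}
Step 8: signal(T2) -> count=1 queue=[] holders={T3,T4}
Final holders: {T3,T4} -> 2 thread(s)

Answer: 2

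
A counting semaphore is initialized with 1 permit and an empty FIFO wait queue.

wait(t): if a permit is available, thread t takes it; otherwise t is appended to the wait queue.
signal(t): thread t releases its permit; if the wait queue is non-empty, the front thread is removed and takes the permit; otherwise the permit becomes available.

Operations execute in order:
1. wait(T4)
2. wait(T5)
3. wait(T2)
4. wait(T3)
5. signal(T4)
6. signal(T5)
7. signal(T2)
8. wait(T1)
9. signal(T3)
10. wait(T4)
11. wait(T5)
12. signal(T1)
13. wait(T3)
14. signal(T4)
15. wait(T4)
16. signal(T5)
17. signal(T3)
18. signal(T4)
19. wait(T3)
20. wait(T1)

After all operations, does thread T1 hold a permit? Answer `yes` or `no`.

Answer: no

Derivation:
Step 1: wait(T4) -> count=0 queue=[] holders={T4}
Step 2: wait(T5) -> count=0 queue=[T5] holders={T4}
Step 3: wait(T2) -> count=0 queue=[T5,T2] holders={T4}
Step 4: wait(T3) -> count=0 queue=[T5,T2,T3] holders={T4}
Step 5: signal(T4) -> count=0 queue=[T2,T3] holders={T5}
Step 6: signal(T5) -> count=0 queue=[T3] holders={T2}
Step 7: signal(T2) -> count=0 queue=[] holders={T3}
Step 8: wait(T1) -> count=0 queue=[T1] holders={T3}
Step 9: signal(T3) -> count=0 queue=[] holders={T1}
Step 10: wait(T4) -> count=0 queue=[T4] holders={T1}
Step 11: wait(T5) -> count=0 queue=[T4,T5] holders={T1}
Step 12: signal(T1) -> count=0 queue=[T5] holders={T4}
Step 13: wait(T3) -> count=0 queue=[T5,T3] holders={T4}
Step 14: signal(T4) -> count=0 queue=[T3] holders={T5}
Step 15: wait(T4) -> count=0 queue=[T3,T4] holders={T5}
Step 16: signal(T5) -> count=0 queue=[T4] holders={T3}
Step 17: signal(T3) -> count=0 queue=[] holders={T4}
Step 18: signal(T4) -> count=1 queue=[] holders={none}
Step 19: wait(T3) -> count=0 queue=[] holders={T3}
Step 20: wait(T1) -> count=0 queue=[T1] holders={T3}
Final holders: {T3} -> T1 not in holders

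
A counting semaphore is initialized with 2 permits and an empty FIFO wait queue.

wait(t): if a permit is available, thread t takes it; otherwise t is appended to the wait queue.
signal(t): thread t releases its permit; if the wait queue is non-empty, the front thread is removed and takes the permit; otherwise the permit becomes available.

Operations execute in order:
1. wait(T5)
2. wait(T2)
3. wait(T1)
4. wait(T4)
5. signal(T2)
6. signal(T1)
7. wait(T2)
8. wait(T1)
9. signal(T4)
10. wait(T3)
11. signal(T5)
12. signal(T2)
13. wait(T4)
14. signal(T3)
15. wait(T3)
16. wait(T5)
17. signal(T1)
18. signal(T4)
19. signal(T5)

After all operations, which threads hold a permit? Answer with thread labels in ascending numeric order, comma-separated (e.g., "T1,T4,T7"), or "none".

Step 1: wait(T5) -> count=1 queue=[] holders={T5}
Step 2: wait(T2) -> count=0 queue=[] holders={T2,T5}
Step 3: wait(T1) -> count=0 queue=[T1] holders={T2,T5}
Step 4: wait(T4) -> count=0 queue=[T1,T4] holders={T2,T5}
Step 5: signal(T2) -> count=0 queue=[T4] holders={T1,T5}
Step 6: signal(T1) -> count=0 queue=[] holders={T4,T5}
Step 7: wait(T2) -> count=0 queue=[T2] holders={T4,T5}
Step 8: wait(T1) -> count=0 queue=[T2,T1] holders={T4,T5}
Step 9: signal(T4) -> count=0 queue=[T1] holders={T2,T5}
Step 10: wait(T3) -> count=0 queue=[T1,T3] holders={T2,T5}
Step 11: signal(T5) -> count=0 queue=[T3] holders={T1,T2}
Step 12: signal(T2) -> count=0 queue=[] holders={T1,T3}
Step 13: wait(T4) -> count=0 queue=[T4] holders={T1,T3}
Step 14: signal(T3) -> count=0 queue=[] holders={T1,T4}
Step 15: wait(T3) -> count=0 queue=[T3] holders={T1,T4}
Step 16: wait(T5) -> count=0 queue=[T3,T5] holders={T1,T4}
Step 17: signal(T1) -> count=0 queue=[T5] holders={T3,T4}
Step 18: signal(T4) -> count=0 queue=[] holders={T3,T5}
Step 19: signal(T5) -> count=1 queue=[] holders={T3}
Final holders: T3

Answer: T3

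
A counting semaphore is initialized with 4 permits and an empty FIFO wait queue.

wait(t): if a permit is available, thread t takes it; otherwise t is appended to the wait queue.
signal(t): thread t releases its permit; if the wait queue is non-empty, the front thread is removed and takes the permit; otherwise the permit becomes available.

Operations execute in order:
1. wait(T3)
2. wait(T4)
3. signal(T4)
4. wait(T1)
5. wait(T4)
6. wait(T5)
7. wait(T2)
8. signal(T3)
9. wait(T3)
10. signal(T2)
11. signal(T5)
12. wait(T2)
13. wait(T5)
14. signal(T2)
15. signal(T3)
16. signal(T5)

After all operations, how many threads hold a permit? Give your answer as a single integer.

Step 1: wait(T3) -> count=3 queue=[] holders={T3}
Step 2: wait(T4) -> count=2 queue=[] holders={T3,T4}
Step 3: signal(T4) -> count=3 queue=[] holders={T3}
Step 4: wait(T1) -> count=2 queue=[] holders={T1,T3}
Step 5: wait(T4) -> count=1 queue=[] holders={T1,T3,T4}
Step 6: wait(T5) -> count=0 queue=[] holders={T1,T3,T4,T5}
Step 7: wait(T2) -> count=0 queue=[T2] holders={T1,T3,T4,T5}
Step 8: signal(T3) -> count=0 queue=[] holders={T1,T2,T4,T5}
Step 9: wait(T3) -> count=0 queue=[T3] holders={T1,T2,T4,T5}
Step 10: signal(T2) -> count=0 queue=[] holders={T1,T3,T4,T5}
Step 11: signal(T5) -> count=1 queue=[] holders={T1,T3,T4}
Step 12: wait(T2) -> count=0 queue=[] holders={T1,T2,T3,T4}
Step 13: wait(T5) -> count=0 queue=[T5] holders={T1,T2,T3,T4}
Step 14: signal(T2) -> count=0 queue=[] holders={T1,T3,T4,T5}
Step 15: signal(T3) -> count=1 queue=[] holders={T1,T4,T5}
Step 16: signal(T5) -> count=2 queue=[] holders={T1,T4}
Final holders: {T1,T4} -> 2 thread(s)

Answer: 2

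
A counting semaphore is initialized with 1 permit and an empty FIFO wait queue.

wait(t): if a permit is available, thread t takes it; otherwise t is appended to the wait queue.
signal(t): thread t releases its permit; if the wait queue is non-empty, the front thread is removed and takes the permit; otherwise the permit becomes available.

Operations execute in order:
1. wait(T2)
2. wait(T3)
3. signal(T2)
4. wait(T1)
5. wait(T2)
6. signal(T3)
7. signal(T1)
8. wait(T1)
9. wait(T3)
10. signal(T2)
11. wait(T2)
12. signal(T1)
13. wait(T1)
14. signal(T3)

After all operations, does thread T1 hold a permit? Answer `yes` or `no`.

Answer: no

Derivation:
Step 1: wait(T2) -> count=0 queue=[] holders={T2}
Step 2: wait(T3) -> count=0 queue=[T3] holders={T2}
Step 3: signal(T2) -> count=0 queue=[] holders={T3}
Step 4: wait(T1) -> count=0 queue=[T1] holders={T3}
Step 5: wait(T2) -> count=0 queue=[T1,T2] holders={T3}
Step 6: signal(T3) -> count=0 queue=[T2] holders={T1}
Step 7: signal(T1) -> count=0 queue=[] holders={T2}
Step 8: wait(T1) -> count=0 queue=[T1] holders={T2}
Step 9: wait(T3) -> count=0 queue=[T1,T3] holders={T2}
Step 10: signal(T2) -> count=0 queue=[T3] holders={T1}
Step 11: wait(T2) -> count=0 queue=[T3,T2] holders={T1}
Step 12: signal(T1) -> count=0 queue=[T2] holders={T3}
Step 13: wait(T1) -> count=0 queue=[T2,T1] holders={T3}
Step 14: signal(T3) -> count=0 queue=[T1] holders={T2}
Final holders: {T2} -> T1 not in holders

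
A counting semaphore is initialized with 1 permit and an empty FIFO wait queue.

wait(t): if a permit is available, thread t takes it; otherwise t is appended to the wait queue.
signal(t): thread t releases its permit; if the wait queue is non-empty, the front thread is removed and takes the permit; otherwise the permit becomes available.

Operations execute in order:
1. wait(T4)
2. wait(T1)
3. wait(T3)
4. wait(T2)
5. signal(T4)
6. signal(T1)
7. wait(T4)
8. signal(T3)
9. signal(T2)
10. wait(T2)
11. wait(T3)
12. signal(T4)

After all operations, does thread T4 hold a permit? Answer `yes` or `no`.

Step 1: wait(T4) -> count=0 queue=[] holders={T4}
Step 2: wait(T1) -> count=0 queue=[T1] holders={T4}
Step 3: wait(T3) -> count=0 queue=[T1,T3] holders={T4}
Step 4: wait(T2) -> count=0 queue=[T1,T3,T2] holders={T4}
Step 5: signal(T4) -> count=0 queue=[T3,T2] holders={T1}
Step 6: signal(T1) -> count=0 queue=[T2] holders={T3}
Step 7: wait(T4) -> count=0 queue=[T2,T4] holders={T3}
Step 8: signal(T3) -> count=0 queue=[T4] holders={T2}
Step 9: signal(T2) -> count=0 queue=[] holders={T4}
Step 10: wait(T2) -> count=0 queue=[T2] holders={T4}
Step 11: wait(T3) -> count=0 queue=[T2,T3] holders={T4}
Step 12: signal(T4) -> count=0 queue=[T3] holders={T2}
Final holders: {T2} -> T4 not in holders

Answer: no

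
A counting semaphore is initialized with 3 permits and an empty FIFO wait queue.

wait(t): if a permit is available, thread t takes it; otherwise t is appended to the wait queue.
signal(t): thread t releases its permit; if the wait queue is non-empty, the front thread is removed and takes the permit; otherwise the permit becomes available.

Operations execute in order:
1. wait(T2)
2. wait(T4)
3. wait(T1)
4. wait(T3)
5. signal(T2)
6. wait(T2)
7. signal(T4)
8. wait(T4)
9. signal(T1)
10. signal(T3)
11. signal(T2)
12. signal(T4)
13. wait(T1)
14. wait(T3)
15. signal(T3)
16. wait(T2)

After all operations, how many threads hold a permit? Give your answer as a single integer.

Step 1: wait(T2) -> count=2 queue=[] holders={T2}
Step 2: wait(T4) -> count=1 queue=[] holders={T2,T4}
Step 3: wait(T1) -> count=0 queue=[] holders={T1,T2,T4}
Step 4: wait(T3) -> count=0 queue=[T3] holders={T1,T2,T4}
Step 5: signal(T2) -> count=0 queue=[] holders={T1,T3,T4}
Step 6: wait(T2) -> count=0 queue=[T2] holders={T1,T3,T4}
Step 7: signal(T4) -> count=0 queue=[] holders={T1,T2,T3}
Step 8: wait(T4) -> count=0 queue=[T4] holders={T1,T2,T3}
Step 9: signal(T1) -> count=0 queue=[] holders={T2,T3,T4}
Step 10: signal(T3) -> count=1 queue=[] holders={T2,T4}
Step 11: signal(T2) -> count=2 queue=[] holders={T4}
Step 12: signal(T4) -> count=3 queue=[] holders={none}
Step 13: wait(T1) -> count=2 queue=[] holders={T1}
Step 14: wait(T3) -> count=1 queue=[] holders={T1,T3}
Step 15: signal(T3) -> count=2 queue=[] holders={T1}
Step 16: wait(T2) -> count=1 queue=[] holders={T1,T2}
Final holders: {T1,T2} -> 2 thread(s)

Answer: 2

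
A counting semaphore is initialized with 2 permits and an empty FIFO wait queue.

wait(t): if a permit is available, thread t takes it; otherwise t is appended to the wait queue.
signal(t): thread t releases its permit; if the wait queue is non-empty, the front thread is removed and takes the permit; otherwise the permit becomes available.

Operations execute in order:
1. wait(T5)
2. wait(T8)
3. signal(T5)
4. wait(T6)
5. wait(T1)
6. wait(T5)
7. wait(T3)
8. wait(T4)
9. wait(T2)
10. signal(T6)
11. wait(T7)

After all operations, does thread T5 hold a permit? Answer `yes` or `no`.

Step 1: wait(T5) -> count=1 queue=[] holders={T5}
Step 2: wait(T8) -> count=0 queue=[] holders={T5,T8}
Step 3: signal(T5) -> count=1 queue=[] holders={T8}
Step 4: wait(T6) -> count=0 queue=[] holders={T6,T8}
Step 5: wait(T1) -> count=0 queue=[T1] holders={T6,T8}
Step 6: wait(T5) -> count=0 queue=[T1,T5] holders={T6,T8}
Step 7: wait(T3) -> count=0 queue=[T1,T5,T3] holders={T6,T8}
Step 8: wait(T4) -> count=0 queue=[T1,T5,T3,T4] holders={T6,T8}
Step 9: wait(T2) -> count=0 queue=[T1,T5,T3,T4,T2] holders={T6,T8}
Step 10: signal(T6) -> count=0 queue=[T5,T3,T4,T2] holders={T1,T8}
Step 11: wait(T7) -> count=0 queue=[T5,T3,T4,T2,T7] holders={T1,T8}
Final holders: {T1,T8} -> T5 not in holders

Answer: no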